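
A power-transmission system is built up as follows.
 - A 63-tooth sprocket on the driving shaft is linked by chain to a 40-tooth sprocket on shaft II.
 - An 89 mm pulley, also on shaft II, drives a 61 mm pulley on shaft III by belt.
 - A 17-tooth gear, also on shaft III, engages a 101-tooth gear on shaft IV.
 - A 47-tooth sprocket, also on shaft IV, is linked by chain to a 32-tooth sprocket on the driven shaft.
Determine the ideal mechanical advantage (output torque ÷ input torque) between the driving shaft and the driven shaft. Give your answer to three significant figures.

1.76

Each stage contributes driven/driver: chain 40/63 = 0.63492, belt 61/89 = 0.68539, gear mesh 101/17 = 5.9412, chain 32/47 = 0.68085.
Overall: 0.63492 × 0.68539 × 5.9412 × 0.68085 = 1.7603.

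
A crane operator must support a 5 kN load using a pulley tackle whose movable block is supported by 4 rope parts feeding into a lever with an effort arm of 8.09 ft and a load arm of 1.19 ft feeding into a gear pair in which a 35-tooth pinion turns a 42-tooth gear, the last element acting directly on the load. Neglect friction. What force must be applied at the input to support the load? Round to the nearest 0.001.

0.153 kN

Block-and-tackle MA = number of supporting rope parts = 4.
Lever MA = effort arm / load arm = 8.09/1.19 = 6.7983.
Gear pair MA = 42/35 = 1.2.
Combined ideal MA = 4 × 6.7983 × 1.2 = 32.632.
Effort = load / MA = 5 / 32.632 = 0.15322 kN.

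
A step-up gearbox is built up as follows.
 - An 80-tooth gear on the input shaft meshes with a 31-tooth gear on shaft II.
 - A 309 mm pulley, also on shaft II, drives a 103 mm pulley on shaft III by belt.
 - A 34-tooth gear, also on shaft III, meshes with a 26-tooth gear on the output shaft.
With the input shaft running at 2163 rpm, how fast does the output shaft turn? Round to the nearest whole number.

the input shaft → shaft II (gear mesh, 31/80): 2163 ÷ 0.3875 = 5581.9 rpm
shaft II → shaft III (belt, 103/309): 5581.9 ÷ 0.33333 = 16746 rpm
shaft III → the output shaft (gear mesh, 26/34): 16746 ÷ 0.76471 = 21898 rpm

21898 rpm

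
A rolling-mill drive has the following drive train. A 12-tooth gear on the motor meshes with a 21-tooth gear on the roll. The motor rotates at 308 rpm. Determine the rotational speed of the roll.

Gear mesh: ratio = 21/12 = 1.75, so the roll turns at 308 / 1.75 = 176 rpm.

176 rpm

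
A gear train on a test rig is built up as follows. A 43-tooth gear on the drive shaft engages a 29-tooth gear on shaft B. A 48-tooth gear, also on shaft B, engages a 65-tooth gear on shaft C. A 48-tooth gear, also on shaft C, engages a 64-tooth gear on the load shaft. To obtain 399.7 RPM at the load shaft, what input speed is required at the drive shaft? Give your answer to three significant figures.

Overall ratio R = 0.67442 × 1.3542 × 1.3333 = 1.2177.
Required input speed = output speed × R = 399.7 × 1.2177 = 486.71 RPM.

487 RPM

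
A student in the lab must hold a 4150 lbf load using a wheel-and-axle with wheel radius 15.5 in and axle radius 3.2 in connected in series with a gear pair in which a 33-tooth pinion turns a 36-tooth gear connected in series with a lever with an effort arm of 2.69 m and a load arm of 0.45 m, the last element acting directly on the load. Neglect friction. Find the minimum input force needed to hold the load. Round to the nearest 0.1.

Wheel-and-axle MA = R/r = 15.5/3.2 = 4.8438.
Gear pair MA = 36/33 = 1.0909.
Lever MA = effort arm / load arm = 2.69/0.45 = 5.9778.
Combined ideal MA = 4.8438 × 1.0909 × 5.9778 = 31.587.
Effort = load / MA = 4150 / 31.587 = 131.38 lbf.

131.4 lbf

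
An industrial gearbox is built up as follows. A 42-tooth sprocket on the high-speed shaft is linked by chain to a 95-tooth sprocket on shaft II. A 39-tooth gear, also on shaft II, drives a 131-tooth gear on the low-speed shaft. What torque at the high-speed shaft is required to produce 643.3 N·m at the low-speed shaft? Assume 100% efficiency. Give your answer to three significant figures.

84.7 N·m

Overall ratio R = 2.2619 × 3.359 = 7.5977.
Input torque = output torque / R = 643.3 / 7.5977 = 84.671 N·m.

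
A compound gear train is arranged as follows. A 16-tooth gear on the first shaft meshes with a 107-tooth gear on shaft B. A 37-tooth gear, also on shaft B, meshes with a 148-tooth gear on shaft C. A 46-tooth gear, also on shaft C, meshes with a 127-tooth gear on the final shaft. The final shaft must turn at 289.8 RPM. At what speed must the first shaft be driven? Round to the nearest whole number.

21403 RPM

Overall ratio R = 6.6875 × 4 × 2.7609 = 73.853.
Required input speed = output speed × R = 289.8 × 73.853 = 21403 RPM.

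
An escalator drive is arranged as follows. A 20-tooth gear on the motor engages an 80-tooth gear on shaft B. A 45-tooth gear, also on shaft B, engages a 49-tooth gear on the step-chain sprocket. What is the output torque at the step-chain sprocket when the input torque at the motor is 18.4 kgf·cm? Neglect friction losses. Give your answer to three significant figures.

gear mesh 80/20 = 4 → τ = 18.4·4 = 73.6 kgf·cm
gear mesh 49/45 = 1.0889 → τ = 73.6·1.0889 = 80.142 kgf·cm

80.1 kgf·cm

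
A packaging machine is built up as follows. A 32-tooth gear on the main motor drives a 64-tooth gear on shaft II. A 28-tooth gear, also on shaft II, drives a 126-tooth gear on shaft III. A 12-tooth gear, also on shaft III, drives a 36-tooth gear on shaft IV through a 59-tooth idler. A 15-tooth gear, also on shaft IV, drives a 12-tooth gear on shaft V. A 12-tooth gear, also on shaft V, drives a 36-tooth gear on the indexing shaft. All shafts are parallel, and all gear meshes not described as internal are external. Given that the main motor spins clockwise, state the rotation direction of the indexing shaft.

clockwise

the main motor → shaft II: external mesh, 1 reversal → CCW.
shaft II → shaft III: external mesh, 1 reversal → CW.
shaft III → shaft IV: driver → idler → driven is 2 external meshes, 2 reversals → CW.
shaft IV → shaft V: external mesh, 1 reversal → CCW.
shaft V → the indexing shaft: external mesh, 1 reversal → CW.
6 reversals in total — an even number — so the indexing shaft turns the same way as the main motor.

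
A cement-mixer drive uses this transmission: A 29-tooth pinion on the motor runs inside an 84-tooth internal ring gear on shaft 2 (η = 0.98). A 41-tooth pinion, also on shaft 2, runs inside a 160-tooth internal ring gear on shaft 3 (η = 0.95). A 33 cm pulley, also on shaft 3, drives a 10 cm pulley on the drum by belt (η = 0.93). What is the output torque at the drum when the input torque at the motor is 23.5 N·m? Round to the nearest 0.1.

internal gear 84/29 = 2.8966 → τ = 23.5·2.8966·0.98 = 66.708 N·m
internal gear 160/41 = 3.9024 → τ = 66.708·3.9024·0.95 = 247.31 N·m
belt 10/33 = 0.30303 → τ = 247.31·0.30303·0.93 = 69.695 N·m

69.7 N·m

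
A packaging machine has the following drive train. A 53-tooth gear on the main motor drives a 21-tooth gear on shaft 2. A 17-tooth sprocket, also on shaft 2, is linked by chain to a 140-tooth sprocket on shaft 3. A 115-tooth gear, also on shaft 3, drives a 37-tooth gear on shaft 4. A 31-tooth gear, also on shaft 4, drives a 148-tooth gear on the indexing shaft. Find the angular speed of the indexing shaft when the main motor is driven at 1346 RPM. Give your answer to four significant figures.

the main motor → shaft 2 (gear mesh, 21/53): 1346 ÷ 0.39623 = 3397 RPM
shaft 2 → shaft 3 (chain, 140/17): 3397 ÷ 8.2353 = 412.5 RPM
shaft 3 → shaft 4 (gear mesh, 37/115): 412.5 ÷ 0.32174 = 1282.1 RPM
shaft 4 → the indexing shaft (gear mesh, 148/31): 1282.1 ÷ 4.7742 = 268.55 RPM

268.5 RPM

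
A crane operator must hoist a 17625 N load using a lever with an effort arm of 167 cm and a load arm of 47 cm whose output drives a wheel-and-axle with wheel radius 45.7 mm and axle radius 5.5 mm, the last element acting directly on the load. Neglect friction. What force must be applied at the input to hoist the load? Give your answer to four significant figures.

597.0 N

Lever MA = effort arm / load arm = 167/47 = 3.5532.
Wheel-and-axle MA = R/r = 45.7/5.5 = 8.3091.
Combined ideal MA = 3.5532 × 8.3091 = 29.524.
Effort = load / MA = 17625 / 29.524 = 596.98 N.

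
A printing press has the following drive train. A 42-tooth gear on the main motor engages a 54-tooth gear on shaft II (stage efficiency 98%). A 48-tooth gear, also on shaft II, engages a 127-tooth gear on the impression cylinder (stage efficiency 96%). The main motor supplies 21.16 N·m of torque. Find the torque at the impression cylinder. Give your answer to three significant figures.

67.7 N·m

After the gear mesh (54/42): 21.16 × 1.2857 × 0.98 = 26.662 N·m
After the gear mesh (127/48): 26.662 × 2.6458 × 0.96 = 67.72 N·m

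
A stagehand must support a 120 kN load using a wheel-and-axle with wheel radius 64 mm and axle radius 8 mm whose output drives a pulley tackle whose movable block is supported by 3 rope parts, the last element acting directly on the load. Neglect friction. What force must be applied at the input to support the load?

5 kN

Wheel-and-axle MA = R/r = 64/8 = 8.
Block-and-tackle MA = number of supporting rope parts = 3.
Combined ideal MA = 8 × 3 = 24.
Effort = load / MA = 120 / 24 = 5 kN.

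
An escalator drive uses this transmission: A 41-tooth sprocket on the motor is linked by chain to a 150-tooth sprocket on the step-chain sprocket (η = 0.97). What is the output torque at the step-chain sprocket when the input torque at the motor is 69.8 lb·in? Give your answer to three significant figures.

248 lb·in

After the chain (150/41): 69.8 × 3.6585 × 0.97 = 247.7 lb·in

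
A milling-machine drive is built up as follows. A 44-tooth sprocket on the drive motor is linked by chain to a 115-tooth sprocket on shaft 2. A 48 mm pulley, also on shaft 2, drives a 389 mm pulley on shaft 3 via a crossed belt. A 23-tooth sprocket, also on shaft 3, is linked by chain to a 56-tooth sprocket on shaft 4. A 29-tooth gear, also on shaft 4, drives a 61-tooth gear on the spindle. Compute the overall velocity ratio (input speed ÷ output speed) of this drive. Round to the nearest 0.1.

108.5

Each stage contributes driven/driver: chain 115/44 = 2.6136, belt 389/48 = 8.1042, chain 56/23 = 2.4348, gear mesh 61/29 = 2.1034.
Overall: 2.6136 × 8.1042 × 2.4348 × 2.1034 = 108.48.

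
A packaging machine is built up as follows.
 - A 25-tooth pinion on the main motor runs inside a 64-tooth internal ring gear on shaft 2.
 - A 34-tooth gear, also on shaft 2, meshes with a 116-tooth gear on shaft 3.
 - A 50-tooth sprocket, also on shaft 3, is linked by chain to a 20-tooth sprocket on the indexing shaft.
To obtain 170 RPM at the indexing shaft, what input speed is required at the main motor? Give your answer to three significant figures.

594 RPM

Overall ratio R = 2.56 × 3.4118 × 0.4 = 3.4936.
Required input speed = output speed × R = 170 × 3.4936 = 593.92 RPM.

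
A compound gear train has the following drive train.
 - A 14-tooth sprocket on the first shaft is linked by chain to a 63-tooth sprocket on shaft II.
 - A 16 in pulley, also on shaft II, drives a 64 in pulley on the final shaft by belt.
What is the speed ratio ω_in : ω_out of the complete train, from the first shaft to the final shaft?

18

Each stage contributes driven/driver: chain 63/14 = 4.5, belt 64/16 = 4.
Overall: 4.5 × 4 = 18.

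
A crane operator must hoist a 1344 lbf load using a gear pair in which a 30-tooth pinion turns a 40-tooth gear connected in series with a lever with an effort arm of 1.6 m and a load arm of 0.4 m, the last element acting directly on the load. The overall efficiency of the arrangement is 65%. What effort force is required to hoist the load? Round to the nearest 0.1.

387.7 lbf

Gear pair MA = 40/30 = 1.3333.
Lever MA = effort arm / load arm = 1.6/0.4 = 4.
Combined ideal MA = 1.3333 × 4 = 5.3333.
Actual MA = 5.3333 × 0.65 = 3.4667.
Effort = load / actual MA = 1344 / 3.4667 = 387.69 lbf.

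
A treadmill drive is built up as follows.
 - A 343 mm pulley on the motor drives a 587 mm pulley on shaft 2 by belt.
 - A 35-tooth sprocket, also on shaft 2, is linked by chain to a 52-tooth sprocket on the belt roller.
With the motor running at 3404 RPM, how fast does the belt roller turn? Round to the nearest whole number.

1339 RPM

belt 587/343 = 1.7114 → 3404/1.7114 = 1989 RPM
chain 52/35 = 1.4857 → 1989/1.4857 = 1338.8 RPM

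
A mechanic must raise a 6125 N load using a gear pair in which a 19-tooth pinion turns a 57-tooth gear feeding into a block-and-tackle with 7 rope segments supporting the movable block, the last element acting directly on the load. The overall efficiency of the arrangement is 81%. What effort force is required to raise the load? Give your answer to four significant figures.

Gear pair MA = 57/19 = 3.
Block-and-tackle MA = number of supporting rope parts = 7.
Combined ideal MA = 3 × 7 = 21.
Actual MA = 21 × 0.81 = 17.01.
Effort = load / actual MA = 6125 / 17.01 = 360.08 N.

360.1 N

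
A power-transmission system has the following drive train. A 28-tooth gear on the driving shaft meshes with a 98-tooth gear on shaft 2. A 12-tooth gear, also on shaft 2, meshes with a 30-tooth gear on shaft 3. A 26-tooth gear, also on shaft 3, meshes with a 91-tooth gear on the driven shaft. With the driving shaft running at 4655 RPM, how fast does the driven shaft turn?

the driving shaft → shaft 2 (gear mesh, 98/28): 4655 ÷ 3.5 = 1330 RPM
shaft 2 → shaft 3 (gear mesh, 30/12): 1330 ÷ 2.5 = 532 RPM
shaft 3 → the driven shaft (gear mesh, 91/26): 532 ÷ 3.5 = 152 RPM

152 RPM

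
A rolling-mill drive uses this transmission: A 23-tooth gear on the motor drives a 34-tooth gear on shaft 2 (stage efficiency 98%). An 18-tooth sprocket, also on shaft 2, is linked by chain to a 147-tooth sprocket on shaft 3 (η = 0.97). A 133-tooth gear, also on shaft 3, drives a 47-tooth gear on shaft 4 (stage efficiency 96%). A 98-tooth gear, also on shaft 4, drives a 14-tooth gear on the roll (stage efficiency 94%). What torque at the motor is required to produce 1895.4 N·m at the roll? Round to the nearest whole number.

3625 N·m

Overall ratio R = 1.4783 × 8.1667 × 0.35338 × 0.14286 = 0.60946; overall efficiency η = 0.98 × 0.97 × 0.96 × 0.94 = 0.8578.
Input torque = output torque / (R × η) = 1895.4 / (0.60946 × 0.8578) = 3625.4 N·m.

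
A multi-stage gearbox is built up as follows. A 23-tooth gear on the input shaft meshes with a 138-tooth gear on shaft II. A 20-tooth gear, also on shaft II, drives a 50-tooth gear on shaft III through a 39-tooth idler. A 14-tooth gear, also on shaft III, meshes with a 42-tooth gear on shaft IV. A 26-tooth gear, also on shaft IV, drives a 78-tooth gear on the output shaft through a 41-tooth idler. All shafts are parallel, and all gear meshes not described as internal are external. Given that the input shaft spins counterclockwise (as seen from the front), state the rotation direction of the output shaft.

counterclockwise

the input shaft → shaft II: external mesh, 1 reversal → CW.
shaft II → shaft III: driver → idler → driven is 2 external meshes, 2 reversals → CW.
shaft III → shaft IV: external mesh, 1 reversal → CCW.
shaft IV → the output shaft: driver → idler → driven is 2 external meshes, 2 reversals → CCW.
6 reversals in total — an even number — so the output shaft turns the same way as the input shaft.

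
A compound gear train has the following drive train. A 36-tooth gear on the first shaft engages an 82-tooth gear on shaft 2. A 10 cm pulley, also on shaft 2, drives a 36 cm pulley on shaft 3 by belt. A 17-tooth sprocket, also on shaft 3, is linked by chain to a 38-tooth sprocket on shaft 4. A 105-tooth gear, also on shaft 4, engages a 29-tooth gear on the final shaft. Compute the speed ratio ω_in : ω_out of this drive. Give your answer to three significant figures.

Each stage contributes driven/driver: gear mesh 82/36 = 2.2778, belt 36/10 = 3.6, chain 38/17 = 2.2353, gear mesh 29/105 = 0.27619.
Overall: 2.2778 × 3.6 × 2.2353 × 0.27619 = 5.0624.

5.06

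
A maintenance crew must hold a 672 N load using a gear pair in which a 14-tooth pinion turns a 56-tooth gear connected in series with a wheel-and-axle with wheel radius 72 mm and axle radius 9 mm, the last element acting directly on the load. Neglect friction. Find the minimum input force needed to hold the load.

Gear pair MA = 56/14 = 4.
Wheel-and-axle MA = R/r = 72/9 = 8.
Combined ideal MA = 4 × 8 = 32.
Effort = load / MA = 672 / 32 = 21 N.

21 N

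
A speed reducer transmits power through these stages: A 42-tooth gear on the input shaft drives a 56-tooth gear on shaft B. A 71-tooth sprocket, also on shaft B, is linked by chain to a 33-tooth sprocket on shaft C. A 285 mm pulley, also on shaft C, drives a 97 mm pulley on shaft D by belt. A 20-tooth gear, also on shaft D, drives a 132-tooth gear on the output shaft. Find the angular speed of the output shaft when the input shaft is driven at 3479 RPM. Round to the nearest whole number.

the input shaft → shaft B (gear mesh, 56/42): 3479 ÷ 1.3333 = 2609.2 RPM
shaft B → shaft C (chain, 33/71): 2609.2 ÷ 0.46479 = 5613.8 RPM
shaft C → shaft D (belt, 97/285): 5613.8 ÷ 0.34035 = 16494 RPM
shaft D → the output shaft (gear mesh, 132/20): 16494 ÷ 6.6 = 2499.1 RPM

2499 RPM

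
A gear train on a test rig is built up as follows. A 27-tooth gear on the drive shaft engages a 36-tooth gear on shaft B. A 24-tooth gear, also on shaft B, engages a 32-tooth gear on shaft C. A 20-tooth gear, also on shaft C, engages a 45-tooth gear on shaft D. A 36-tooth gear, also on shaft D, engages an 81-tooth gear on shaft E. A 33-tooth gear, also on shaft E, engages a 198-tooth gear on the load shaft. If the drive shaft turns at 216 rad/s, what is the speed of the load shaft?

the drive shaft → shaft B (gear mesh, 36/27): 216 ÷ 1.3333 = 162 rad/s
shaft B → shaft C (gear mesh, 32/24): 162 ÷ 1.3333 = 121.5 rad/s
shaft C → shaft D (gear mesh, 45/20): 121.5 ÷ 2.25 = 54 rad/s
shaft D → shaft E (gear mesh, 81/36): 54 ÷ 2.25 = 24 rad/s
shaft E → the load shaft (gear mesh, 198/33): 24 ÷ 6 = 4 rad/s

4 rad/s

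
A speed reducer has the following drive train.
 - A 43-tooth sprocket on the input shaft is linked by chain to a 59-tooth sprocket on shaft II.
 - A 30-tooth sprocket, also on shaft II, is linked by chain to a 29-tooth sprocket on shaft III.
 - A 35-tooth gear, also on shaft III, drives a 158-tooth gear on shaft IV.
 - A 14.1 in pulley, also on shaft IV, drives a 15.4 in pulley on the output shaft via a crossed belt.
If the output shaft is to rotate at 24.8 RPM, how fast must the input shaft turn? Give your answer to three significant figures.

Overall ratio R = 1.3721 × 0.96667 × 4.5143 × 1.0922 = 6.5396.
Required input speed = output speed × R = 24.8 × 6.5396 = 162.18 RPM.

162 RPM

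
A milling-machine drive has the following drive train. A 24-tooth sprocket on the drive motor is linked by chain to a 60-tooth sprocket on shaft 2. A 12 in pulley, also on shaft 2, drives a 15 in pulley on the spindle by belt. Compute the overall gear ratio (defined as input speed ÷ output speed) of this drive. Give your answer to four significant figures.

Each stage contributes driven/driver: chain 60/24 = 2.5, belt 15/12 = 1.25.
Overall: 2.5 × 1.25 = 3.125.

3.125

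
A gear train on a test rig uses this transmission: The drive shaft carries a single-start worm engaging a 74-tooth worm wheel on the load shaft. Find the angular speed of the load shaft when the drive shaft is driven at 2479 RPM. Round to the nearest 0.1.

33.5 RPM

Worm: ratio = 74/1 = 74, so the load shaft turns at 2479 / 74 = 33.5 RPM.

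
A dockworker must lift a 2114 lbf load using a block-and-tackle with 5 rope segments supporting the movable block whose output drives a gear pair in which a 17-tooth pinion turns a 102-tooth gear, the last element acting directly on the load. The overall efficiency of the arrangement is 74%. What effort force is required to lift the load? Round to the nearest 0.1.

Block-and-tackle MA = number of supporting rope parts = 5.
Gear pair MA = 102/17 = 6.
Combined ideal MA = 5 × 6 = 30.
Actual MA = 30 × 0.74 = 22.2.
Effort = load / actual MA = 2114 / 22.2 = 95.225 lbf.

95.2 lbf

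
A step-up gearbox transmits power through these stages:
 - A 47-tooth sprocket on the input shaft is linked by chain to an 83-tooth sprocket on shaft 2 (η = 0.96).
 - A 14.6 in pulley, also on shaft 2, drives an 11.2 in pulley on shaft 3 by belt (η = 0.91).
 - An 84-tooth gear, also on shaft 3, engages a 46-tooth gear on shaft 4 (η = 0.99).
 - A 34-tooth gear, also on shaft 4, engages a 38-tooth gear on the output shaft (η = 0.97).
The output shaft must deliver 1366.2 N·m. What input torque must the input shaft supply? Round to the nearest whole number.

Overall ratio R = 1.766 × 0.76712 × 0.54762 × 1.1176 = 0.82914; overall efficiency η = 0.96 × 0.91 × 0.99 × 0.97 = 0.8389.
Input torque = output torque / (R × η) = 1366.2 / (0.82914 × 0.8389) = 1964.1 N·m.

1964 N·m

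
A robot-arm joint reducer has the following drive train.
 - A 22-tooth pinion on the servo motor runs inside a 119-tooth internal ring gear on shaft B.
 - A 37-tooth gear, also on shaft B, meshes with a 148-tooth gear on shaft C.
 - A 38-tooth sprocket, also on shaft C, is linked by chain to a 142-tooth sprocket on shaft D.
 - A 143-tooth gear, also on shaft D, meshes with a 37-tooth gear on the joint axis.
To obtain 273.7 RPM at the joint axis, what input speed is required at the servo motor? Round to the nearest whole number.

5726 RPM

Overall ratio R = 5.4091 × 4 × 3.7368 × 0.25874 = 20.92.
Required input speed = output speed × R = 273.7 × 20.92 = 5725.7 RPM.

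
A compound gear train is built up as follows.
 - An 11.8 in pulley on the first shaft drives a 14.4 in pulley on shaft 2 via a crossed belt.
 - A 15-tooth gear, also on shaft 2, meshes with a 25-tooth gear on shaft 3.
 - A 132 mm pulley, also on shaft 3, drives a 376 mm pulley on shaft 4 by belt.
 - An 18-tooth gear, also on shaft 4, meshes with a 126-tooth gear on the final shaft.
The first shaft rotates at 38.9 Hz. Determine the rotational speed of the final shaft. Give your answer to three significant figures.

0.959 Hz

Belt: ratio = 14.4/11.8 = 1.2203, so shaft 2 turns at 38.9 / 1.2203 = 31.876 Hz.
Gear mesh: ratio = 25/15 = 1.6667, so shaft 3 turns at 31.876 / 1.6667 = 19.126 Hz.
Belt: ratio = 376/132 = 2.8485, so shaft 4 turns at 19.126 / 2.8485 = 6.7144 Hz.
Gear mesh: ratio = 126/18 = 7, so the final shaft turns at 6.7144 / 7 = 0.9592 Hz.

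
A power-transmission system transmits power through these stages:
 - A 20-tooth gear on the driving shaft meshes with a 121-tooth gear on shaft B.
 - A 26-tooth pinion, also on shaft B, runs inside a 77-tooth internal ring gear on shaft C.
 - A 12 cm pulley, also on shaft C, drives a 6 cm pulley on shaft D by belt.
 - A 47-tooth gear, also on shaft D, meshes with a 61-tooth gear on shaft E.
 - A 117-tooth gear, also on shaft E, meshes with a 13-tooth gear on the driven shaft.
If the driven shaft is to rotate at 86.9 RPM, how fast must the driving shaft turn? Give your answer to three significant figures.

Overall ratio R = 6.05 × 2.9615 × 0.5 × 1.2979 × 0.11111 = 1.2919.
Required input speed = output speed × R = 86.9 × 1.2919 = 112.27 RPM.

112 RPM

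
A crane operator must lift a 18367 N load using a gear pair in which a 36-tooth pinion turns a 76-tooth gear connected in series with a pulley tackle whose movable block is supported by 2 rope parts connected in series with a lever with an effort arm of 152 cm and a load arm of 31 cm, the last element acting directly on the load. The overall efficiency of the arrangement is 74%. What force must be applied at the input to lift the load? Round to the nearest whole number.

Gear pair MA = 76/36 = 2.1111.
Block-and-tackle MA = number of supporting rope parts = 2.
Lever MA = effort arm / load arm = 152/31 = 4.9032.
Combined ideal MA = 2.1111 × 2 × 4.9032 = 20.703.
Actual MA = 20.703 × 0.74 = 15.32.
Effort = load / actual MA = 18367 / 15.32 = 1198.9 N.

1199 N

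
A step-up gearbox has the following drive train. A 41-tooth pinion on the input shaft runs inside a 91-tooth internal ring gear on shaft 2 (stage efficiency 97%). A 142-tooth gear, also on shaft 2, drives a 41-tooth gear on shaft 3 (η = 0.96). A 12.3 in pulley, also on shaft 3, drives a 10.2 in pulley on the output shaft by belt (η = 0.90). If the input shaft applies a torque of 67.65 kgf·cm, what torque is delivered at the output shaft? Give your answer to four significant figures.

30.13 kgf·cm

After the internal gear (91/41): 67.65 × 2.2195 × 0.97 = 145.65 kgf·cm
After the gear mesh (41/142): 145.65 × 0.28873 × 0.96 = 40.37 kgf·cm
After the belt (10.2/12.3): 40.37 × 0.82927 × 0.90 = 30.13 kgf·cm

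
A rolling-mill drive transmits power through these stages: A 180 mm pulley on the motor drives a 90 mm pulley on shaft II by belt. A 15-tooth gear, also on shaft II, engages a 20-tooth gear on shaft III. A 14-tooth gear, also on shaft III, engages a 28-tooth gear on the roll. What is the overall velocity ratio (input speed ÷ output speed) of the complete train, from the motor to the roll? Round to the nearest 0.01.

1.33

Each stage contributes driven/driver: belt 90/180 = 0.5, gear mesh 20/15 = 1.3333, gear mesh 28/14 = 2.
Overall: 0.5 × 1.3333 × 2 = 1.3333.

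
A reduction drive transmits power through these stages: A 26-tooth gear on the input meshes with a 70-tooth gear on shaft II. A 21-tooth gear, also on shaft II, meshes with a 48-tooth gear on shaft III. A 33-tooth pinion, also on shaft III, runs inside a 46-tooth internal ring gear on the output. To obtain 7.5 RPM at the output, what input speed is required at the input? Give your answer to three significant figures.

64.3 RPM

Overall ratio R = 2.6923 × 2.2857 × 1.3939 = 8.5781.
Required input speed = output speed × R = 7.5 × 8.5781 = 64.336 RPM.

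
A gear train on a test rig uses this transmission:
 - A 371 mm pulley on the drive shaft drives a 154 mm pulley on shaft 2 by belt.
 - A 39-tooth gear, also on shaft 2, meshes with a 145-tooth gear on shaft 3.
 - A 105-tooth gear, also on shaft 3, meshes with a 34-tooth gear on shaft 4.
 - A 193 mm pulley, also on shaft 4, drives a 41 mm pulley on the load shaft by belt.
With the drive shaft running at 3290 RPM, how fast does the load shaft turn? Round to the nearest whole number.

30991 RPM

Belt: ratio = 154/371 = 0.41509, so shaft 2 turns at 3290 / 0.41509 = 7925.9 RPM.
Gear mesh: ratio = 145/39 = 3.7179, so shaft 3 turns at 7925.9 / 3.7179 = 2131.8 RPM.
Gear mesh: ratio = 34/105 = 0.32381, so shaft 4 turns at 2131.8 / 0.32381 = 6583.5 RPM.
Belt: ratio = 41/193 = 0.21244, so the load shaft turns at 6583.5 / 0.21244 = 30991 RPM.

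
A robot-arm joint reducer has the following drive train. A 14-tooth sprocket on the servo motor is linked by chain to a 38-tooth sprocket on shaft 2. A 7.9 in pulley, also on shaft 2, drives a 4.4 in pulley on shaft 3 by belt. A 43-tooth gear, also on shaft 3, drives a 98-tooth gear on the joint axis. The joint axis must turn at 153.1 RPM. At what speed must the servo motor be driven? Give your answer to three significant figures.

Overall ratio R = 2.7143 × 0.55696 × 2.2791 = 3.4454.
Required input speed = output speed × R = 153.1 × 3.4454 = 527.49 RPM.

527 RPM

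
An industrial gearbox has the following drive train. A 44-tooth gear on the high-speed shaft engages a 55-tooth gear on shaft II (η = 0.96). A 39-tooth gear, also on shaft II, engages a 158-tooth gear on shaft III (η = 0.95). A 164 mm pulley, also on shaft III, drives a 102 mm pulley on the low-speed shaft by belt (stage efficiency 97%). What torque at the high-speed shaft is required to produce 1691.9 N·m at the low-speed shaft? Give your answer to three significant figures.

Overall ratio R = 1.25 × 4.0513 × 0.62195 = 3.1496; overall efficiency η = 0.96 × 0.95 × 0.97 = 0.8846.
Input torque = output torque / (R × η) = 1691.9 / (3.1496 × 0.8846) = 607.22 N·m.

607 N·m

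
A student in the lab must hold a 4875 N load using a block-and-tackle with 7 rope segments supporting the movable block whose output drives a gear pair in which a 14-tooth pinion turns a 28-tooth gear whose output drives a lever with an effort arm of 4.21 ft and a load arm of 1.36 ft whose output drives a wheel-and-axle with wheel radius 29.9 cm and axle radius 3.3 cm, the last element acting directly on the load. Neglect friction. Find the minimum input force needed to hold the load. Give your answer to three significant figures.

12.4 N

Block-and-tackle MA = number of supporting rope parts = 7.
Gear pair MA = 28/14 = 2.
Lever MA = effort arm / load arm = 4.21/1.36 = 3.0956.
Wheel-and-axle MA = R/r = 29.9/3.3 = 9.0606.
Combined ideal MA = 7 × 2 × 3.0956 × 9.0606 = 392.67.
Effort = load / MA = 4875 / 392.67 = 12.415 N.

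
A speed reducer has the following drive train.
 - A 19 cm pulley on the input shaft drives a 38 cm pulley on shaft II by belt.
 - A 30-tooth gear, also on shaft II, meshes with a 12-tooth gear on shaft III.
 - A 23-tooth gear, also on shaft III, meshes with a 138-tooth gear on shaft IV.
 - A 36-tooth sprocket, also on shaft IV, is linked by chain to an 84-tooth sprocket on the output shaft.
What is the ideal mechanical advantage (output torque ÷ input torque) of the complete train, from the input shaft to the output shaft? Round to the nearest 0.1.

Each stage contributes driven/driver: belt 38/19 = 2, gear mesh 12/30 = 0.4, gear mesh 138/23 = 6, chain 84/36 = 2.3333.
Overall: 2 × 0.4 × 6 × 2.3333 = 11.2.

11.2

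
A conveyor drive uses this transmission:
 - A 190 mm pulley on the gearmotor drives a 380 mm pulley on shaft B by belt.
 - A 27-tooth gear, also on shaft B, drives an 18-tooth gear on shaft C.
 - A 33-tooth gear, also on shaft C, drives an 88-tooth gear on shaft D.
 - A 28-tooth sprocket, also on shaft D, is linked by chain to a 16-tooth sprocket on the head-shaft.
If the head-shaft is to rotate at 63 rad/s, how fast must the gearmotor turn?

Overall ratio R = 2 × 0.66667 × 2.6667 × 0.57143 = 2.0317.
Required input speed = output speed × R = 63 × 2.0317 = 128 rad/s.

128 rad/s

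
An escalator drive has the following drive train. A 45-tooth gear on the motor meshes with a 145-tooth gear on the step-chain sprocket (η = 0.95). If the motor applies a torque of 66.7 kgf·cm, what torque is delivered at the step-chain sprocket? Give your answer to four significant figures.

204.2 kgf·cm

After the gear mesh (145/45): 66.7 × 3.2222 × 0.95 = 204.18 kgf·cm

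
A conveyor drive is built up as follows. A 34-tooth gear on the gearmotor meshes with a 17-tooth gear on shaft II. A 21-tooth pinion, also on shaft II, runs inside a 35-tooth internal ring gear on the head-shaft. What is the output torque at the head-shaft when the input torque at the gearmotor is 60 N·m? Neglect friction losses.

Gear mesh: ratio = 17/34 = 0.5; torque at shaft II = 60 × 0.5 = 30 N·m.
Internal gear: ratio = 35/21 = 1.6667; torque at the head-shaft = 30 × 1.6667 = 50 N·m.

50 N·m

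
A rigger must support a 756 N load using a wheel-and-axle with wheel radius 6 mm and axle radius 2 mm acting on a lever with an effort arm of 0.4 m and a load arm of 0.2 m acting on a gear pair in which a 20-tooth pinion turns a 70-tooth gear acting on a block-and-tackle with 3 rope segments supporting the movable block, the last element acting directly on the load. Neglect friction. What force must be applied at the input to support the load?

12 N

Wheel-and-axle MA = R/r = 6/2 = 3.
Lever MA = effort arm / load arm = 0.4/0.2 = 2.
Gear pair MA = 70/20 = 3.5.
Block-and-tackle MA = number of supporting rope parts = 3.
Combined ideal MA = 3 × 2 × 3.5 × 3 = 63.
Effort = load / MA = 756 / 63 = 12 N.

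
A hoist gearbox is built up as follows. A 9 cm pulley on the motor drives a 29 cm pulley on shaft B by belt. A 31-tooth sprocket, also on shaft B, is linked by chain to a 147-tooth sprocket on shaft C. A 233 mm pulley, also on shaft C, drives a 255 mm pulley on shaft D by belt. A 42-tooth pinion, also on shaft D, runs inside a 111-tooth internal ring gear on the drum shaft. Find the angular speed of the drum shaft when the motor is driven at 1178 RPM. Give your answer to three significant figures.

26.7 RPM

the motor → shaft B (belt, 29/9): 1178 ÷ 3.2222 = 365.59 RPM
shaft B → shaft C (chain, 147/31): 365.59 ÷ 4.7419 = 77.096 RPM
shaft C → shaft D (belt, 255/233): 77.096 ÷ 1.0944 = 70.445 RPM
shaft D → the drum shaft (internal gear, 111/42): 70.445 ÷ 2.6429 = 26.655 RPM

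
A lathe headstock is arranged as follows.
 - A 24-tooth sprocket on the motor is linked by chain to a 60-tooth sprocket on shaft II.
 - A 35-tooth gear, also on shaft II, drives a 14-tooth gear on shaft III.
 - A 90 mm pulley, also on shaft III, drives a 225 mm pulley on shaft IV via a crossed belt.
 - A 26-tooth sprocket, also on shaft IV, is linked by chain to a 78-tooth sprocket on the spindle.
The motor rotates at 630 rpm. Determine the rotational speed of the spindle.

84 rpm

Chain: ratio = 60/24 = 2.5, so shaft II turns at 630 / 2.5 = 252 rpm.
Gear mesh: ratio = 14/35 = 0.4, so shaft III turns at 252 / 0.4 = 630 rpm.
Belt: ratio = 225/90 = 2.5, so shaft IV turns at 630 / 2.5 = 252 rpm.
Chain: ratio = 78/26 = 3, so the spindle turns at 252 / 3 = 84 rpm.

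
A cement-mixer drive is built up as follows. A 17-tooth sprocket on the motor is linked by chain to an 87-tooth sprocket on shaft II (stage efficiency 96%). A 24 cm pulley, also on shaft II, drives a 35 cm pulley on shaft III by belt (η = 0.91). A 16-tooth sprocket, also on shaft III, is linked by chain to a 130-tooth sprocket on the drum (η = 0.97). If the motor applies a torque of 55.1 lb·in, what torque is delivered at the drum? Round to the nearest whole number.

2831 lb·in

chain 87/17 = 5.1176 → τ = 55.1·5.1176·0.96 = 270.7 lb·in
belt 35/24 = 1.4583 → τ = 270.7·1.4583·0.91 = 359.25 lb·in
chain 130/16 = 8.125 → τ = 359.25·8.125·0.97 = 2831.3 lb·in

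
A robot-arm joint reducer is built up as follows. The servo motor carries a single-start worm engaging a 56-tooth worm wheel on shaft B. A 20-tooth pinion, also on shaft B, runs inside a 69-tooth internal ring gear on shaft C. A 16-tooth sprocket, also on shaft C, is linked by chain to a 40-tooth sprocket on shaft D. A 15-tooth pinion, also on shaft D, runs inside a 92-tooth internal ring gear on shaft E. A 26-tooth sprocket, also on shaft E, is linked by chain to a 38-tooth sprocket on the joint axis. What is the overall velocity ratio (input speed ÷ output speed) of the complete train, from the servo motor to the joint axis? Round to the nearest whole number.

Each stage contributes driven/driver: worm 56/1 = 56, internal gear 69/20 = 3.45, chain 40/16 = 2.5, internal gear 92/15 = 6.1333, chain 38/26 = 1.4615.
Overall: 56 × 3.45 × 2.5 × 6.1333 × 1.4615 = 4329.7.

4330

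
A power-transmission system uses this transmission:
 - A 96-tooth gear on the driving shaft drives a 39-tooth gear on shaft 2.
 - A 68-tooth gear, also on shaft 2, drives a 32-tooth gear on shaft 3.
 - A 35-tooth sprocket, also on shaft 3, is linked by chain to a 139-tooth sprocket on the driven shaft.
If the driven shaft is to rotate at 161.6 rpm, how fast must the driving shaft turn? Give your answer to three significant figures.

Overall ratio R = 0.40625 × 0.47059 × 3.9714 = 0.75924.
Required input speed = output speed × R = 161.6 × 0.75924 = 122.69 rpm.

123 rpm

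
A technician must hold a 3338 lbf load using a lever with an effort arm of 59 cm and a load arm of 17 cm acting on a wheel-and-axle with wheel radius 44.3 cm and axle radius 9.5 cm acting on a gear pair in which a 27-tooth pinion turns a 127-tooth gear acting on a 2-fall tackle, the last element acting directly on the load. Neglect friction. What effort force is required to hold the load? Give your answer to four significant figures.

Lever MA = effort arm / load arm = 59/17 = 3.4706.
Wheel-and-axle MA = R/r = 44.3/9.5 = 4.6632.
Gear pair MA = 127/27 = 4.7037.
Block-and-tackle MA = number of supporting rope parts = 2.
Combined ideal MA = 3.4706 × 4.6632 × 4.7037 × 2 = 152.25.
Effort = load / MA = 3338 / 152.25 = 21.925 lbf.

21.92 lbf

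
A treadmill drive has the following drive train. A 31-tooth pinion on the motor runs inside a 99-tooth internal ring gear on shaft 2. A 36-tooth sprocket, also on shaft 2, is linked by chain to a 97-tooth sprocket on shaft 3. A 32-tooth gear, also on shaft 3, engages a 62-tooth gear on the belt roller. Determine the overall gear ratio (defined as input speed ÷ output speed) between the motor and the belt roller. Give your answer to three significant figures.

16.7

Each stage contributes driven/driver: internal gear 99/31 = 3.1935, chain 97/36 = 2.6944, gear mesh 62/32 = 1.9375.
Overall: 3.1935 × 2.6944 × 1.9375 = 16.672.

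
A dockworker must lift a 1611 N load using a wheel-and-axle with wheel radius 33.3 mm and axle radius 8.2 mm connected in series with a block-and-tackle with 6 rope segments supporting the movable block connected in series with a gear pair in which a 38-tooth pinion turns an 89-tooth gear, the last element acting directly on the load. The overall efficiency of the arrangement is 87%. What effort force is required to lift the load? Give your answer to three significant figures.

Wheel-and-axle MA = R/r = 33.3/8.2 = 4.061.
Block-and-tackle MA = number of supporting rope parts = 6.
Gear pair MA = 89/38 = 2.3421.
Combined ideal MA = 4.061 × 6 × 2.3421 = 57.067.
Actual MA = 57.067 × 0.87 = 49.649.
Effort = load / actual MA = 1611 / 49.649 = 32.448 N.

32.4 N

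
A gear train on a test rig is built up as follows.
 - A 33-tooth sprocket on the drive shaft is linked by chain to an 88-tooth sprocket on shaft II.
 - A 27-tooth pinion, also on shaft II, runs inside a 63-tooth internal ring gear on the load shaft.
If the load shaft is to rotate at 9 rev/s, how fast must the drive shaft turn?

56 rev/s

Overall ratio R = 2.6667 × 2.3333 = 6.2222.
Required input speed = output speed × R = 9 × 6.2222 = 56 rev/s.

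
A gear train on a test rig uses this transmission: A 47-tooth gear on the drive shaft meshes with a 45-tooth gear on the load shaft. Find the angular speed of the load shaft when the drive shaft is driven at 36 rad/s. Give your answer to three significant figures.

the drive shaft → the load shaft (gear mesh, 45/47): 36 ÷ 0.95745 = 37.6 rad/s

37.6 rad/s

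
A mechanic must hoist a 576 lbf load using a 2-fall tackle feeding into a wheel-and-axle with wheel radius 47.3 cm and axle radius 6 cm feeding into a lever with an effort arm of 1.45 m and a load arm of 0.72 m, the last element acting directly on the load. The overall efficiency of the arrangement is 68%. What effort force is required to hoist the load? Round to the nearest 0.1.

Block-and-tackle MA = number of supporting rope parts = 2.
Wheel-and-axle MA = R/r = 47.3/6 = 7.8833.
Lever MA = effort arm / load arm = 1.45/0.72 = 2.0139.
Combined ideal MA = 2 × 7.8833 × 2.0139 = 31.752.
Actual MA = 31.752 × 0.68 = 21.592.
Effort = load / actual MA = 576 / 21.592 = 26.677 lbf.

26.7 lbf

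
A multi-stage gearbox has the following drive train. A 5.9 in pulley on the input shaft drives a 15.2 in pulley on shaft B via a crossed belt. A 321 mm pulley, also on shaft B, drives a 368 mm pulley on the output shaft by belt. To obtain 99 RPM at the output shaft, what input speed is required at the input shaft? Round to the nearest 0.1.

292.4 RPM

Overall ratio R = 2.5763 × 1.1464 = 2.9535.
Required input speed = output speed × R = 99 × 2.9535 = 292.39 RPM.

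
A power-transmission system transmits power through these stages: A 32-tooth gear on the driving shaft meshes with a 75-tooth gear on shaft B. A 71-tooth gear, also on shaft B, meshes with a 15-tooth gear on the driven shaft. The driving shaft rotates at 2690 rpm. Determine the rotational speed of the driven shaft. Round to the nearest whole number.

5433 rpm

the driving shaft → shaft B (gear mesh, 75/32): 2690 ÷ 2.3438 = 1147.7 rpm
shaft B → the driven shaft (gear mesh, 15/71): 1147.7 ÷ 0.21127 = 5432.6 rpm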